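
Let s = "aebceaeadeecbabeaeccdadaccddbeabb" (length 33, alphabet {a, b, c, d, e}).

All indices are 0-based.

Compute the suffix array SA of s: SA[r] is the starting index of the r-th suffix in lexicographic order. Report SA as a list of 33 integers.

[30, 13, 23, 21, 7, 5, 0, 16, 32, 12, 31, 2, 28, 14, 11, 18, 24, 19, 25, 3, 22, 20, 27, 26, 8, 29, 6, 4, 15, 1, 10, 17, 9]

rank→(start, suffix):
  0 → (30, 'abb')
  1 → (13, 'abeaeccdadaccddbeabb')
  2 → (23, 'accddbeabb')
  3 → (21, 'adaccddbeabb')
  4 → (7, 'adeecbabeaeccdadaccddbeabb')
  5 → (5, 'aeadeecbabeaeccdadaccddbeabb')
  6 → (0, 'aebceaeadeecbabeaeccdadaccddbeabb')
  7 → (16, 'aeccdadaccddbeabb')
  8 → (32, 'b')
  9 → (12, 'babeaeccdadaccddbeabb')
  10 → (31, 'bb')
  11 → (2, 'bceaeadeecbabeaeccdadaccddbeabb')
  12 → (28, 'beabb')
  13 → (14, 'beaeccdadaccddbeabb')
  14 → (11, 'cbabeaeccdadaccddbeabb')
  15 → (18, 'ccdadaccddbeabb')
  16 → (24, 'ccddbeabb')
  17 → (19, 'cdadaccddbeabb')
  18 → (25, 'cddbeabb')
  19 → (3, 'ceaeadeecbabeaeccdadaccddbeabb')
  20 → (22, 'daccddbeabb')
  21 → (20, 'dadaccddbeabb')
  22 → (27, 'dbeabb')
  23 → (26, 'ddbeabb')
  24 → (8, 'deecbabeaeccdadaccddbeabb')
  25 → (29, 'eabb')
  26 → (6, 'eadeecbabeaeccdadaccddbeabb')
  27 → (4, 'eaeadeecbabeaeccdadaccddbeabb')
  28 → (15, 'eaeccdadaccddbeabb')
  29 → (1, 'ebceaeadeecbabeaeccdadaccddbeabb')
  30 → (10, 'ecbabeaeccdadaccddbeabb')
  31 → (17, 'eccdadaccddbeabb')
  32 → (9, 'eecbabeaeccdadaccddbeabb')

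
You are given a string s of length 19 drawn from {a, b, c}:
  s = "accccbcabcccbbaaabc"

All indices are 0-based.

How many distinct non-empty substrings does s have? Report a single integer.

rank | idx | suffix
   0 |  14 | aaabc
   1 |  15 | aabc
   2 |  16 | abc
   3 |   7 | abcccbbaaabc
   4 |   0 | accccbcabcccbbaaabc
   5 |  13 | baaabc
   6 |  12 | bbaaabc
   7 |  17 | bc
   8 |   5 | bcabcccbbaaabc
   9 |   8 | bcccbbaaabc
  10 |  18 | c
  11 |   6 | cabcccbbaaabc
  12 |  11 | cbbaaabc
  13 |   4 | cbcabcccbbaaabc
  14 |  10 | ccbbaaabc
  15 |   3 | ccbcabcccbbaaabc
  16 |   9 | cccbbaaabc
  17 |   2 | cccbcabcccbbaaabc
  18 |   1 | ccccbcabcccbbaaabc

SA = [14, 15, 16, 7, 0, 13, 12, 17, 5, 8, 18, 6, 11, 4, 10, 3, 9, 2, 1]
i: (SA[i-1],SA[i]) lcp shared
  1: (14,15) 2 'aa'
  2: (15,16) 1 'a'
  3: (16,7) 3 'abc'
  4: (7,0) 1 'a'
  5: (0,13) 0 ''
  6: (13,12) 1 'b'
  7: (12,17) 1 'b'
  8: (17,5) 2 'bc'
  9: (5,8) 2 'bc'
  10: (8,18) 0 ''
  11: (18,6) 1 'c'
  12: (6,11) 1 'c'
  13: (11,4) 2 'cb'
  14: (4,10) 1 'c'
  15: (10,3) 3 'ccb'
  16: (3,9) 2 'cc'
  17: (9,2) 4 'cccb'
  18: (2,1) 3 'ccc'

n(n+1)/2 = 19·20/2 = 190
Σ LCP = 0 + 2 + 1 + 3 + 1 + 0 + 1 + 1 + 2 + 2 + 0 + 1 + 1 + 2 + 1 + 3 + 2 + 4 + 3 = 30
distinct = 190 − 30 = 160

160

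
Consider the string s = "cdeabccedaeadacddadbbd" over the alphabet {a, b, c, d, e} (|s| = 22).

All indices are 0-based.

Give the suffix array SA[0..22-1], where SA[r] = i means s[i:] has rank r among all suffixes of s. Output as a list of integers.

[3, 13, 11, 17, 9, 19, 4, 20, 5, 14, 0, 6, 21, 12, 16, 8, 18, 15, 1, 2, 10, 7]

rank | idx | suffix
   0 |   3 | abccedaeadacddadbbd
   1 |  13 | acddadbbd
   2 |  11 | adacddadbbd
   3 |  17 | adbbd
   4 |   9 | aeadacddadbbd
   5 |  19 | bbd
   6 |   4 | bccedaeadacddadbbd
   7 |  20 | bd
   8 |   5 | ccedaeadacddadbbd
   9 |  14 | cddadbbd
  10 |   0 | cdeabccedaeadacddadbbd
  11 |   6 | cedaeadacddadbbd
  12 |  21 | d
  13 |  12 | dacddadbbd
  14 |  16 | dadbbd
  15 |   8 | daeadacddadbbd
  16 |  18 | dbbd
  17 |  15 | ddadbbd
  18 |   1 | deabccedaeadacddadbbd
  19 |   2 | eabccedaeadacddadbbd
  20 |  10 | eadacddadbbd
  21 |   7 | edaeadacddadbbd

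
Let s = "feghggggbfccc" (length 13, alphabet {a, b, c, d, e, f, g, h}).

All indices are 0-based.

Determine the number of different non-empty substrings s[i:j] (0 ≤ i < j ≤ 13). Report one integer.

80

sorted suffixes:
  #0 SA[0]=8  'bfccc'
  #1 SA[1]=12  'c'
  #2 SA[2]=11  'cc'
  #3 SA[3]=10  'ccc'
  #4 SA[4]=1  'eghggggbfccc'
  #5 SA[5]=9  'fccc'
  #6 SA[6]=0  'feghggggbfccc'
  #7 SA[7]=7  'gbfccc'
  #8 SA[8]=6  'ggbfccc'
  #9 SA[9]=5  'gggbfccc'
  #10 SA[10]=4  'ggggbfccc'
  #11 SA[11]=2  'ghggggbfccc'
  #12 SA[12]=3  'hggggbfccc'

SA = [8, 12, 11, 10, 1, 9, 0, 7, 6, 5, 4, 2, 3]
rank  pair      lcp
   1  s[8:],s[12:]  0  ''
   2  s[12:],s[11:]  1  'c'
   3  s[11:],s[10:]  2  'cc'
   4  s[10:],s[1:]  0  ''
   5  s[1:],s[9:]  0  ''
   6  s[9:],s[0:]  1  'f'
   7  s[0:],s[7:]  0  ''
   8  s[7:],s[6:]  1  'g'
   9  s[6:],s[5:]  2  'gg'
  10  s[5:],s[4:]  3  'ggg'
  11  s[4:],s[2:]  1  'g'
  12  s[2:],s[3:]  0  ''

n(n+1)/2 = 13·14/2 = 91
Σ LCP = 0 + 0 + 1 + 2 + 0 + 0 + 1 + 0 + 1 + 2 + 3 + 1 + 0 = 11
distinct = 91 − 11 = 80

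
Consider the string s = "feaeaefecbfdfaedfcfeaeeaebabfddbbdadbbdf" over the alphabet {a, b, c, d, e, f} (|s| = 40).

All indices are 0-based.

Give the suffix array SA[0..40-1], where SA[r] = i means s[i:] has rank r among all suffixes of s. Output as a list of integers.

rank | idx | suffix
   0 |  26 | abfddbbdadbbdf
   1 |  34 | adbbdf
   2 |   2 | aeaefecbfdfaedfcfeaeeaebabfddbbdadbbdf
   3 |  23 | aebabfddbbdadbbdf
   4 |  13 | aedfcfeaeeaebabfddbbdadbbdf
   5 |  20 | aeeaebabfddbbdadbbdf
   6 |   4 | aefecbfdfaedfcfeaeeaebabfddbbdadbbdf
   7 |  25 | babfddbbdadbbdf
   8 |  31 | bbdadbbdf
   9 |  36 | bbdf
  10 |  32 | bdadbbdf
  11 |  37 | bdf
  12 |  27 | bfddbbdadbbdf
  13 |   9 | bfdfaedfcfeaeeaebabfddbbdadbbdf
  14 |   8 | cbfdfaedfcfeaeeaebabfddbbdadbbdf
  15 |  17 | cfeaeeaebabfddbbdadbbdf
  16 |  33 | dadbbdf
  17 |  30 | dbbdadbbdf
  18 |  35 | dbbdf
  19 |  29 | ddbbdadbbdf
  20 |  38 | df
  21 |  11 | dfaedfcfeaeeaebabfddbbdadbbdf
  22 |  15 | dfcfeaeeaebabfddbbdadbbdf
  23 |   1 | eaeaefecbfdfaedfcfeaeeaebabfddbbdadbbdf
  24 |  22 | eaebabfddbbdadbbdf
  25 |  19 | eaeeaebabfddbbdadbbdf
  26 |   3 | eaefecbfdfaedfcfeaeeaebabfddbbdadbbdf
  27 |  24 | ebabfddbbdadbbdf
  28 |   7 | ecbfdfaedfcfeaeeaebabfddbbdadbbdf
  29 |  14 | edfcfeaeeaebabfddbbdadbbdf
  30 |  21 | eeaebabfddbbdadbbdf
  31 |   5 | efecbfdfaedfcfeaeeaebabfddbbdadbbdf
  32 |  39 | f
  33 |  12 | faedfcfeaeeaebabfddbbdadbbdf
  34 |  16 | fcfeaeeaebabfddbbdadbbdf
  35 |  28 | fddbbdadbbdf
  36 |  10 | fdfaedfcfeaeeaebabfddbbdadbbdf
  37 |   0 | feaeaefecbfdfaedfcfeaeeaebabfddbbdadbbdf
  38 |  18 | feaeeaebabfddbbdadbbdf
  39 |   6 | fecbfdfaedfcfeaeeaebabfddbbdadbbdf

[26, 34, 2, 23, 13, 20, 4, 25, 31, 36, 32, 37, 27, 9, 8, 17, 33, 30, 35, 29, 38, 11, 15, 1, 22, 19, 3, 24, 7, 14, 21, 5, 39, 12, 16, 28, 10, 0, 18, 6]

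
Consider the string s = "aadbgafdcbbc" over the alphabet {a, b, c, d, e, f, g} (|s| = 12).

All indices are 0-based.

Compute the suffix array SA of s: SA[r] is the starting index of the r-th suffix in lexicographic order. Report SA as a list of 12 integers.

sorted suffixes:
  #0 SA[0]=0  'aadbgafdcbbc'
  #1 SA[1]=1  'adbgafdcbbc'
  #2 SA[2]=5  'afdcbbc'
  #3 SA[3]=9  'bbc'
  #4 SA[4]=10  'bc'
  #5 SA[5]=3  'bgafdcbbc'
  #6 SA[6]=11  'c'
  #7 SA[7]=8  'cbbc'
  #8 SA[8]=2  'dbgafdcbbc'
  #9 SA[9]=7  'dcbbc'
  #10 SA[10]=6  'fdcbbc'
  #11 SA[11]=4  'gafdcbbc'

[0, 1, 5, 9, 10, 3, 11, 8, 2, 7, 6, 4]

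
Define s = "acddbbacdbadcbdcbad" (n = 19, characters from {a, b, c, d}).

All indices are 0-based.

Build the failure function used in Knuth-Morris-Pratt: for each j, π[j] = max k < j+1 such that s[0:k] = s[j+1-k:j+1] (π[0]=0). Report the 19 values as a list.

[0, 0, 0, 0, 0, 0, 1, 2, 3, 0, 1, 0, 0, 0, 0, 0, 0, 1, 0]

π[0] = 0
j=1 s[j]='c': π[1]=0 (border '')
j=2 s[j]='d': π[2]=0 (border '')
j=3 s[j]='d': π[3]=0 (border '')
j=4 s[j]='b': π[4]=0 (border '')
j=5 s[j]='b': π[5]=0 (border '')
j=6 s[j]='a': π[6]=1 (border 'a')
j=7 s[j]='c': π[7]=2 (border 'ac')
j=8 s[j]='d': π[8]=3 (border 'acd')
j=9 s[j]='b': k: 3→0; π[9]=0 (border '')
j=10 s[j]='a': π[10]=1 (border 'a')
j=11 s[j]='d': k: 1→0; π[11]=0 (border '')
j=12 s[j]='c': π[12]=0 (border '')
j=13 s[j]='b': π[13]=0 (border '')
j=14 s[j]='d': π[14]=0 (border '')
j=15 s[j]='c': π[15]=0 (border '')
j=16 s[j]='b': π[16]=0 (border '')
j=17 s[j]='a': π[17]=1 (border 'a')
j=18 s[j]='d': k: 1→0; π[18]=0 (border '')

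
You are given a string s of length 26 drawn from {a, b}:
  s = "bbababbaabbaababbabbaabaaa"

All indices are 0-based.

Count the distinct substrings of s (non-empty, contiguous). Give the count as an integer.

rank | idx | suffix
   0 |  25 | a
   1 |  24 | aa
   2 |  23 | aaa
   3 |  20 | aabaaa
   4 |  11 | aababbabbaabaaa
   5 |   7 | aabbaababbabbaabaaa
   6 |  21 | abaaa
   7 |   2 | ababbaabbaababbabbaabaaa
   8 |  12 | ababbabbaabaaa
   9 |  17 | abbaabaaa
  10 |   8 | abbaababbabbaabaaa
  11 |   4 | abbaabbaababbabbaabaaa
  12 |  14 | abbabbaabaaa
  13 |  22 | baaa
  14 |  19 | baabaaa
  15 |  10 | baababbabbaabaaa
  16 |   6 | baabbaababbabbaabaaa
  17 |   1 | bababbaabbaababbabbaabaaa
  18 |  16 | babbaabaaa
  19 |   3 | babbaabbaababbabbaabaaa
  20 |  13 | babbabbaabaaa
  21 |  18 | bbaabaaa
  22 |   9 | bbaababbabbaabaaa
  23 |   5 | bbaabbaababbabbaabaaa
  24 |   0 | bbababbaabbaababbabbaabaaa
  25 |  15 | bbabbaabaaa

SA = [25, 24, 23, 20, 11, 7, 21, 2, 12, 17, 8, 4, 14, 22, 19, 10, 6, 1, 16, 3, 13, 18, 9, 5, 0, 15]
[i] adj suffixes → lcp
  [1] 25/24 → 1 ('a')
  [2] 24/23 → 2 ('aa')
  [3] 23/20 → 2 ('aa')
  [4] 20/11 → 4 ('aaba')
  [5] 11/7 → 3 ('aab')
  [6] 7/21 → 1 ('a')
  [7] 21/2 → 3 ('aba')
  [8] 2/12 → 6 ('ababba')
  [9] 12/17 → 2 ('ab')
  [10] 17/8 → 7 ('abbaaba')
  [11] 8/4 → 6 ('abbaab')
  [12] 4/14 → 4 ('abba')
  [13] 14/22 → 0 ('')
  [14] 22/19 → 3 ('baa')
  [15] 19/10 → 5 ('baaba')
  [16] 10/6 → 4 ('baab')
  [17] 6/1 → 2 ('ba')
  [18] 1/16 → 3 ('bab')
  [19] 16/3 → 7 ('babbaab')
  [20] 3/13 → 5 ('babba')
  [21] 13/18 → 1 ('b')
  [22] 18/9 → 6 ('bbaaba')
  [23] 9/5 → 5 ('bbaab')
  [24] 5/0 → 3 ('bba')
  [25] 0/15 → 4 ('bbab')

n(n+1)/2 = 26·27/2 = 351
Σ LCP = 0 + 1 + 2 + 2 + 4 + 3 + 1 + 3 + 6 + 2 + 7 + 6 + 4 + 0 + 3 + 5 + 4 + 2 + 3 + 7 + 5 + 1 + 6 + 5 + 3 + 4 = 89
distinct = 351 − 89 = 262

262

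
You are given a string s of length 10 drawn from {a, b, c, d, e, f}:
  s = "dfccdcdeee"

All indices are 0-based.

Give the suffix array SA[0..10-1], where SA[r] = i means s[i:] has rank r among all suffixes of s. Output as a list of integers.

sorted suffixes:
  #0 SA[0]=2  'ccdcdeee'
  #1 SA[1]=3  'cdcdeee'
  #2 SA[2]=5  'cdeee'
  #3 SA[3]=4  'dcdeee'
  #4 SA[4]=6  'deee'
  #5 SA[5]=0  'dfccdcdeee'
  #6 SA[6]=9  'e'
  #7 SA[7]=8  'ee'
  #8 SA[8]=7  'eee'
  #9 SA[9]=1  'fccdcdeee'

[2, 3, 5, 4, 6, 0, 9, 8, 7, 1]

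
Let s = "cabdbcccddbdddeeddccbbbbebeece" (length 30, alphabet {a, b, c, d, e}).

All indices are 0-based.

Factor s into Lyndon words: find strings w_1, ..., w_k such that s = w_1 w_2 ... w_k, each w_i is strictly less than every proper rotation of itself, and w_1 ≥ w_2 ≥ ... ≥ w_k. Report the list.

["c", "abdbcccddbdddeeddccbbbbebeece"]

emit factor 1: 'c' (i=0, period=1)
emit factor 2: 'abdbcccddbdddeeddccbbbbebeece' (i=1, period=29)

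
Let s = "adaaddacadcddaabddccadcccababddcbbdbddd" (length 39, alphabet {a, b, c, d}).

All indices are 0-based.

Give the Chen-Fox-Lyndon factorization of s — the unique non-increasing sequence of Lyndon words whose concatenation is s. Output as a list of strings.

["ad", "aaddacadcdd", "aabddccadcccababddcbbdbddd"]

emit factor 1: 'ad' (i=0, period=2)
emit factor 2: 'aaddacadcdd' (i=2, period=11)
emit factor 3: 'aabddccadcccababddcbbdbddd' (i=13, period=26)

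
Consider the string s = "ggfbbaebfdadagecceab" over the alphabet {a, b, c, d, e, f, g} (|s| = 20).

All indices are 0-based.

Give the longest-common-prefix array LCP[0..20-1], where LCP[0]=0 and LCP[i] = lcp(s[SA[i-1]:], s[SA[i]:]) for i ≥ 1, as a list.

rank→(start, suffix):
  0 → (18, 'ab')
  1 → (10, 'adagecceab')
  2 → (5, 'aebfdadagecceab')
  3 → (12, 'agecceab')
  4 → (19, 'b')
  5 → (4, 'baebfdadagecceab')
  6 → (3, 'bbaebfdadagecceab')
  7 → (7, 'bfdadagecceab')
  8 → (15, 'cceab')
  9 → (16, 'ceab')
  10 → (9, 'dadagecceab')
  11 → (11, 'dagecceab')
  12 → (17, 'eab')
  13 → (6, 'ebfdadagecceab')
  14 → (14, 'ecceab')
  15 → (2, 'fbbaebfdadagecceab')
  16 → (8, 'fdadagecceab')
  17 → (13, 'gecceab')
  18 → (1, 'gfbbaebfdadagecceab')
  19 → (0, 'ggfbbaebfdadagecceab')

SA = [18, 10, 5, 12, 19, 4, 3, 7, 15, 16, 9, 11, 17, 6, 14, 2, 8, 13, 1, 0]
i: (SA[i-1],SA[i]) lcp shared
  1: (18,10) 1 'a'
  2: (10,5) 1 'a'
  3: (5,12) 1 'a'
  4: (12,19) 0 ''
  5: (19,4) 1 'b'
  6: (4,3) 1 'b'
  7: (3,7) 1 'b'
  8: (7,15) 0 ''
  9: (15,16) 1 'c'
  10: (16,9) 0 ''
  11: (9,11) 2 'da'
  12: (11,17) 0 ''
  13: (17,6) 1 'e'
  14: (6,14) 1 'e'
  15: (14,2) 0 ''
  16: (2,8) 1 'f'
  17: (8,13) 0 ''
  18: (13,1) 1 'g'
  19: (1,0) 1 'g'

[0, 1, 1, 1, 0, 1, 1, 1, 0, 1, 0, 2, 0, 1, 1, 0, 1, 0, 1, 1]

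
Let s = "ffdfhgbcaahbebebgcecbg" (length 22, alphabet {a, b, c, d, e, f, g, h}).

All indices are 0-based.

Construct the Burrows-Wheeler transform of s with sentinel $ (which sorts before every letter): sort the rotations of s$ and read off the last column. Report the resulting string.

rank  rotation                 last
    0  $ffdfhgbcaahbebebgcecbg  g
    1  aahbebebgcecbg$ffdfhgbc  c
    2  ahbebebgcecbg$ffdfhgbca  a
    3  bcaahbebebgcecbg$ffdfhg  g
    4  bebebgcecbg$ffdfhgbcaah  h
    5  bebgcecbg$ffdfhgbcaahbe  e
    6  bg$ffdfhgbcaahbebebgcec  c
    7  bgcecbg$ffdfhgbcaahbebe  e
    8  caahbebebgcecbg$ffdfhgb  b
    9  cbg$ffdfhgbcaahbebebgce  e
   10  cecbg$ffdfhgbcaahbebebg  g
   11  dfhgbcaahbebebgcecbg$ff  f
   12  ebebgcecbg$ffdfhgbcaahb  b
   13  ebgcecbg$ffdfhgbcaahbeb  b
   14  ecbg$ffdfhgbcaahbebebgc  c
   15  fdfhgbcaahbebebgcecbg$f  f
   16  ffdfhgbcaahbebebgcecbg$  $
   17  fhgbcaahbebebgcecbg$ffd  d
   18  g$ffdfhgbcaahbebebgcecb  b
   19  gbcaahbebebgcecbg$ffdfh  h
   20  gcecbg$ffdfhgbcaahbebeb  b
   21  hbebebgcecbg$ffdfhgbcaa  a
   22  hgbcaahbebebgcecbg$ffdf  f

gcaghecebegfbbcf$dbhbaf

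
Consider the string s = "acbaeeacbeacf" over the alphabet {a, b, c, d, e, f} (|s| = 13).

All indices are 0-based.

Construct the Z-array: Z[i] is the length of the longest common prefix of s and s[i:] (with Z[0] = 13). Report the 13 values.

Z[0]=13
i=1: outside box; Z[1]=0
i=2: outside box; Z[2]=0
i=3: outside box; Z[3]=1 scan→box=[3,4)
i=4: outside box; Z[4]=0
i=5: outside box; Z[5]=0
i=6: outside box; Z[6]=3 scan→box=[6,9)
i=7: min(r-i=2, Z[1]=0)=0; Z[7]=0
i=8: min(r-i=1, Z[2]=0)=0; Z[8]=0
i=9: outside box; Z[9]=0
i=10: outside box; Z[10]=2 scan→box=[10,12)
i=11: min(r-i=1, Z[1]=0)=0; Z[11]=0
i=12: outside box; Z[12]=0

[13, 0, 0, 1, 0, 0, 3, 0, 0, 0, 2, 0, 0]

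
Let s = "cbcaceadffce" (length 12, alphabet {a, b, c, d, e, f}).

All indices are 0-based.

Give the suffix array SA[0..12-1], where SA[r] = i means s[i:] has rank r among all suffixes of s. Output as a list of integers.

[3, 6, 1, 2, 0, 10, 4, 7, 11, 5, 9, 8]

rank→(start, suffix):
  0 → (3, 'aceadffce')
  1 → (6, 'adffce')
  2 → (1, 'bcaceadffce')
  3 → (2, 'caceadffce')
  4 → (0, 'cbcaceadffce')
  5 → (10, 'ce')
  6 → (4, 'ceadffce')
  7 → (7, 'dffce')
  8 → (11, 'e')
  9 → (5, 'eadffce')
  10 → (9, 'fce')
  11 → (8, 'ffce')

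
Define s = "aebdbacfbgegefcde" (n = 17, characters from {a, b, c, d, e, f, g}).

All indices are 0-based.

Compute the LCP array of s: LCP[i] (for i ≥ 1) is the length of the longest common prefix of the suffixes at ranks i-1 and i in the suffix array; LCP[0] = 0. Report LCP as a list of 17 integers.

[0, 1, 0, 1, 1, 0, 1, 0, 1, 0, 1, 1, 1, 0, 1, 0, 2]

rank | idx | suffix
   0 |   5 | acfbgegefcde
   1 |   0 | aebdbacfbgegefcde
   2 |   4 | bacfbgegefcde
   3 |   2 | bdbacfbgegefcde
   4 |   8 | bgegefcde
   5 |  14 | cde
   6 |   6 | cfbgegefcde
   7 |   3 | dbacfbgegefcde
   8 |  15 | de
   9 |  16 | e
  10 |   1 | ebdbacfbgegefcde
  11 |  12 | efcde
  12 |  10 | egefcde
  13 |   7 | fbgegefcde
  14 |  13 | fcde
  15 |  11 | gefcde
  16 |   9 | gegefcde

SA = [5, 0, 4, 2, 8, 14, 6, 3, 15, 16, 1, 12, 10, 7, 13, 11, 9]
rank  pair      lcp
   1  s[5:],s[0:]  1  'a'
   2  s[0:],s[4:]  0  ''
   3  s[4:],s[2:]  1  'b'
   4  s[2:],s[8:]  1  'b'
   5  s[8:],s[14:]  0  ''
   6  s[14:],s[6:]  1  'c'
   7  s[6:],s[3:]  0  ''
   8  s[3:],s[15:]  1  'd'
   9  s[15:],s[16:]  0  ''
  10  s[16:],s[1:]  1  'e'
  11  s[1:],s[12:]  1  'e'
  12  s[12:],s[10:]  1  'e'
  13  s[10:],s[7:]  0  ''
  14  s[7:],s[13:]  1  'f'
  15  s[13:],s[11:]  0  ''
  16  s[11:],s[9:]  2  'ge'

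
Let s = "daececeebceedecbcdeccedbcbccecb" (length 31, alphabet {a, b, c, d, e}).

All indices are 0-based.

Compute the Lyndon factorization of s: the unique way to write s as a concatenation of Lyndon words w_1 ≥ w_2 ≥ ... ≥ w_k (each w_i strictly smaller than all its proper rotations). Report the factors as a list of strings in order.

["d", "aececeebceedecbcdeccedbcbccecb"]

emit factor 1: 'd' (i=0, period=1)
emit factor 2: 'aececeebceedecbcdeccedbcbccecb' (i=1, period=30)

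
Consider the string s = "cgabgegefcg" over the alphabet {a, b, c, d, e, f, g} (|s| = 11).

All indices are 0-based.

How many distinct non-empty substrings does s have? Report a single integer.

59

sorted suffixes:
  #0 SA[0]=2  'abgegefcg'
  #1 SA[1]=3  'bgegefcg'
  #2 SA[2]=9  'cg'
  #3 SA[3]=0  'cgabgegefcg'
  #4 SA[4]=7  'efcg'
  #5 SA[5]=5  'egefcg'
  #6 SA[6]=8  'fcg'
  #7 SA[7]=10  'g'
  #8 SA[8]=1  'gabgegefcg'
  #9 SA[9]=6  'gefcg'
  #10 SA[10]=4  'gegefcg'

SA = [2, 3, 9, 0, 7, 5, 8, 10, 1, 6, 4]
i: (SA[i-1],SA[i]) lcp shared
  1: (2,3) 0 ''
  2: (3,9) 0 ''
  3: (9,0) 2 'cg'
  4: (0,7) 0 ''
  5: (7,5) 1 'e'
  6: (5,8) 0 ''
  7: (8,10) 0 ''
  8: (10,1) 1 'g'
  9: (1,6) 1 'g'
  10: (6,4) 2 'ge'

n(n+1)/2 = 11·12/2 = 66
Σ LCP = 0 + 0 + 0 + 2 + 0 + 1 + 0 + 0 + 1 + 1 + 2 = 7
distinct = 66 − 7 = 59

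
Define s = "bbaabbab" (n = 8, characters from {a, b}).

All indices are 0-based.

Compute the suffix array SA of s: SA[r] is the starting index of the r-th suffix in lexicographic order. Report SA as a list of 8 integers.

[2, 6, 3, 7, 1, 5, 0, 4]

sorted suffixes:
  #0 SA[0]=2  'aabbab'
  #1 SA[1]=6  'ab'
  #2 SA[2]=3  'abbab'
  #3 SA[3]=7  'b'
  #4 SA[4]=1  'baabbab'
  #5 SA[5]=5  'bab'
  #6 SA[6]=0  'bbaabbab'
  #7 SA[7]=4  'bbab'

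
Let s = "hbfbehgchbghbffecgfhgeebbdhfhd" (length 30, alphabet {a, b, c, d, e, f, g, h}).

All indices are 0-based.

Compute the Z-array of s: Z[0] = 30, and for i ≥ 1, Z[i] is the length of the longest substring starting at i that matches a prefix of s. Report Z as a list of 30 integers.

[30, 0, 0, 0, 0, 1, 0, 0, 2, 0, 0, 3, 0, 0, 0, 0, 0, 0, 0, 1, 0, 0, 0, 0, 0, 0, 1, 0, 1, 0]

Z[0]=30
i=1: i≥r, start 0; Z[1]=0
i=2: i≥r, start 0; Z[2]=0
i=3: i≥r, start 0; Z[3]=0
i=4: i≥r, start 0; Z[4]=0
i=5: i≥r, start 0; Z[5]=1 scan→box=[5,6)
i=6: i≥r, start 0; Z[6]=0
i=7: i≥r, start 0; Z[7]=0
i=8: i≥r, start 0; Z[8]=2 scan→box=[8,10)
i=9: min(r-i=1, Z[1]=0)=0; Z[9]=0
i=10: i≥r, start 0; Z[10]=0
i=11: i≥r, start 0; Z[11]=3 scan→box=[11,14)
i=12: min(r-i=2, Z[1]=0)=0; Z[12]=0
i=13: min(r-i=1, Z[2]=0)=0; Z[13]=0
i=14: i≥r, start 0; Z[14]=0
i=15: i≥r, start 0; Z[15]=0
i=16: i≥r, start 0; Z[16]=0
i=17: i≥r, start 0; Z[17]=0
i=18: i≥r, start 0; Z[18]=0
i=19: i≥r, start 0; Z[19]=1 scan→box=[19,20)
i=20: i≥r, start 0; Z[20]=0
i=21: i≥r, start 0; Z[21]=0
i=22: i≥r, start 0; Z[22]=0
i=23: i≥r, start 0; Z[23]=0
i=24: i≥r, start 0; Z[24]=0
i=25: i≥r, start 0; Z[25]=0
i=26: i≥r, start 0; Z[26]=1 scan→box=[26,27)
i=27: i≥r, start 0; Z[27]=0
i=28: i≥r, start 0; Z[28]=1 scan→box=[28,29)
i=29: i≥r, start 0; Z[29]=0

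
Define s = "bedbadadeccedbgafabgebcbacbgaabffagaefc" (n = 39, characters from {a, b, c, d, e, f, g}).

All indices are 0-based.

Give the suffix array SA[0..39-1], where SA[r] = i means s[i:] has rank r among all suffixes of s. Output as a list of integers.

rank→(start, suffix):
  0 → (28, 'aabffagaefc')
  1 → (29, 'abffagaefc')
  2 → (17, 'abgebcbacbgaabffagaefc')
  3 → (24, 'acbgaabffagaefc')
  4 → (4, 'adadeccedbgafabgebcbacbgaabffagaefc')
  5 → (6, 'adeccedbgafabgebcbacbgaabffagaefc')
  6 → (35, 'aefc')
  7 → (15, 'afabgebcbacbgaabffagaefc')
  8 → (33, 'agaefc')
  9 → (23, 'bacbgaabffagaefc')
  10 → (3, 'badadeccedbgafabgebcbacbgaabffagaefc')
  11 → (21, 'bcbacbgaabffagaefc')
  12 → (0, 'bedbadadeccedbgafabgebcbacbgaabffagaefc')
  13 → (30, 'bffagaefc')
  14 → (26, 'bgaabffagaefc')
  15 → (13, 'bgafabgebcbacbgaabffagaefc')
  16 → (18, 'bgebcbacbgaabffagaefc')
  17 → (38, 'c')
  18 → (22, 'cbacbgaabffagaefc')
  19 → (25, 'cbgaabffagaefc')
  20 → (9, 'ccedbgafabgebcbacbgaabffagaefc')
  21 → (10, 'cedbgafabgebcbacbgaabffagaefc')
  22 → (5, 'dadeccedbgafabgebcbacbgaabffagaefc')
  23 → (2, 'dbadadeccedbgafabgebcbacbgaabffagaefc')
  24 → (12, 'dbgafabgebcbacbgaabffagaefc')
  25 → (7, 'deccedbgafabgebcbacbgaabffagaefc')
  26 → (20, 'ebcbacbgaabffagaefc')
  27 → (8, 'eccedbgafabgebcbacbgaabffagaefc')
  28 → (1, 'edbadadeccedbgafabgebcbacbgaabffagaefc')
  29 → (11, 'edbgafabgebcbacbgaabffagaefc')
  30 → (36, 'efc')
  31 → (16, 'fabgebcbacbgaabffagaefc')
  32 → (32, 'fagaefc')
  33 → (37, 'fc')
  34 → (31, 'ffagaefc')
  35 → (27, 'gaabffagaefc')
  36 → (34, 'gaefc')
  37 → (14, 'gafabgebcbacbgaabffagaefc')
  38 → (19, 'gebcbacbgaabffagaefc')

[28, 29, 17, 24, 4, 6, 35, 15, 33, 23, 3, 21, 0, 30, 26, 13, 18, 38, 22, 25, 9, 10, 5, 2, 12, 7, 20, 8, 1, 11, 36, 16, 32, 37, 31, 27, 34, 14, 19]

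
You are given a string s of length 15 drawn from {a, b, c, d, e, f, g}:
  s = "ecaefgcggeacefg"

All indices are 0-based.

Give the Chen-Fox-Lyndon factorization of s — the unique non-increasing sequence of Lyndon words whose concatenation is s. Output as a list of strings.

emit factor 1: 'e' (i=0, period=1)
emit factor 2: 'c' (i=1, period=1)
emit factor 3: 'aefgcgge' (i=2, period=8)
emit factor 4: 'acefg' (i=10, period=5)

["e", "c", "aefgcgge", "acefg"]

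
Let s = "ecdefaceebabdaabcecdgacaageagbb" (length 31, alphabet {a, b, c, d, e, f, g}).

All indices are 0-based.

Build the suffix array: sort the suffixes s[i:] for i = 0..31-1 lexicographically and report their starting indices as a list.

sorted suffixes:
  #0 SA[0]=13  'aabcecdgacaageagbb'
  #1 SA[1]=23  'aageagbb'
  #2 SA[2]=14  'abcecdgacaageagbb'
  #3 SA[3]=10  'abdaabcecdgacaageagbb'
  #4 SA[4]=21  'acaageagbb'
  #5 SA[5]=5  'aceebabdaabcecdgacaageagbb'
  #6 SA[6]=27  'agbb'
  #7 SA[7]=24  'ageagbb'
  #8 SA[8]=30  'b'
  #9 SA[9]=9  'babdaabcecdgacaageagbb'
  #10 SA[10]=29  'bb'
  #11 SA[11]=15  'bcecdgacaageagbb'
  #12 SA[12]=11  'bdaabcecdgacaageagbb'
  #13 SA[13]=22  'caageagbb'
  #14 SA[14]=1  'cdefaceebabdaabcecdgacaageagbb'
  #15 SA[15]=18  'cdgacaageagbb'
  #16 SA[16]=16  'cecdgacaageagbb'
  #17 SA[17]=6  'ceebabdaabcecdgacaageagbb'
  #18 SA[18]=12  'daabcecdgacaageagbb'
  #19 SA[19]=2  'defaceebabdaabcecdgacaageagbb'
  #20 SA[20]=19  'dgacaageagbb'
  #21 SA[21]=26  'eagbb'
  #22 SA[22]=8  'ebabdaabcecdgacaageagbb'
  #23 SA[23]=0  'ecdefaceebabdaabcecdgacaageagbb'
  #24 SA[24]=17  'ecdgacaageagbb'
  #25 SA[25]=7  'eebabdaabcecdgacaageagbb'
  #26 SA[26]=3  'efaceebabdaabcecdgacaageagbb'
  #27 SA[27]=4  'faceebabdaabcecdgacaageagbb'
  #28 SA[28]=20  'gacaageagbb'
  #29 SA[29]=28  'gbb'
  #30 SA[30]=25  'geagbb'

[13, 23, 14, 10, 21, 5, 27, 24, 30, 9, 29, 15, 11, 22, 1, 18, 16, 6, 12, 2, 19, 26, 8, 0, 17, 7, 3, 4, 20, 28, 25]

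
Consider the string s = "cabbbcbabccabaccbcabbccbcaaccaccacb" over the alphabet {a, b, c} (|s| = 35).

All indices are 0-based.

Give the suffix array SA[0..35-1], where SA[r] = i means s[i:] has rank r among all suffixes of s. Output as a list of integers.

rank→(start, suffix):
  0 → (25, 'aaccaccacb')
  1 → (11, 'abaccbcabbccbcaaccaccacb')
  2 → (1, 'abbbcbabccabaccbcabbccbcaaccaccacb')
  3 → (18, 'abbccbcaaccaccacb')
  4 → (7, 'abccabaccbcabbccbcaaccaccacb')
  5 → (32, 'acb')
  6 → (29, 'accacb')
  7 → (26, 'accaccacb')
  8 → (13, 'accbcabbccbcaaccaccacb')
  9 → (34, 'b')
  10 → (6, 'babccabaccbcabbccbcaaccaccacb')
  11 → (12, 'baccbcabbccbcaaccaccacb')
  12 → (2, 'bbbcbabccabaccbcabbccbcaaccaccacb')
  13 → (3, 'bbcbabccabaccbcabbccbcaaccaccacb')
  14 → (19, 'bbccbcaaccaccacb')
  15 → (23, 'bcaaccaccacb')
  16 → (16, 'bcabbccbcaaccaccacb')
  17 → (4, 'bcbabccabaccbcabbccbcaaccaccacb')
  18 → (8, 'bccabaccbcabbccbcaaccaccacb')
  19 → (20, 'bccbcaaccaccacb')
  20 → (24, 'caaccaccacb')
  21 → (10, 'cabaccbcabbccbcaaccaccacb')
  22 → (0, 'cabbbcbabccabaccbcabbccbcaaccaccacb')
  23 → (17, 'cabbccbcaaccaccacb')
  24 → (31, 'cacb')
  25 → (28, 'caccacb')
  26 → (33, 'cb')
  27 → (5, 'cbabccabaccbcabbccbcaaccaccacb')
  28 → (22, 'cbcaaccaccacb')
  29 → (15, 'cbcabbccbcaaccaccacb')
  30 → (9, 'ccabaccbcabbccbcaaccaccacb')
  31 → (30, 'ccacb')
  32 → (27, 'ccaccacb')
  33 → (21, 'ccbcaaccaccacb')
  34 → (14, 'ccbcabbccbcaaccaccacb')

[25, 11, 1, 18, 7, 32, 29, 26, 13, 34, 6, 12, 2, 3, 19, 23, 16, 4, 8, 20, 24, 10, 0, 17, 31, 28, 33, 5, 22, 15, 9, 30, 27, 21, 14]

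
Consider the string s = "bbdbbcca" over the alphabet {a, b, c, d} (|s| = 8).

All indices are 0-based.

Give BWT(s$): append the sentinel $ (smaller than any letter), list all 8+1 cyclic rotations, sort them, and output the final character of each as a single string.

rank  rotation   last
    0  $bbdbbcca  a
    1  a$bbdbbcc  c
    2  bbcca$bbd  d
    3  bbdbbcca$  $
    4  bcca$bbdb  b
    5  bdbbcca$b  b
    6  ca$bbdbbc  c
    7  cca$bbdbb  b
    8  dbbcca$bb  b

acd$bbcbb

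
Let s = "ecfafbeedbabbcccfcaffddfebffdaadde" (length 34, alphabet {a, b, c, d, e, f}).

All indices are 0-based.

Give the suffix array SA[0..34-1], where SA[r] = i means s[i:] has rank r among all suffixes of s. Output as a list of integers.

sorted suffixes:
  #0 SA[0]=29  'aadde'
  #1 SA[1]=10  'abbcccfcaffddfebffdaadde'
  #2 SA[2]=30  'adde'
  #3 SA[3]=3  'afbeedbabbcccfcaffddfebffdaadde'
  #4 SA[4]=18  'affddfebffdaadde'
  #5 SA[5]=9  'babbcccfcaffddfebffdaadde'
  #6 SA[6]=11  'bbcccfcaffddfebffdaadde'
  #7 SA[7]=12  'bcccfcaffddfebffdaadde'
  #8 SA[8]=5  'beedbabbcccfcaffddfebffdaadde'
  #9 SA[9]=25  'bffdaadde'
  #10 SA[10]=17  'caffddfebffdaadde'
  #11 SA[11]=13  'cccfcaffddfebffdaadde'
  #12 SA[12]=14  'ccfcaffddfebffdaadde'
  #13 SA[13]=1  'cfafbeedbabbcccfcaffddfebffdaadde'
  #14 SA[14]=15  'cfcaffddfebffdaadde'
  #15 SA[15]=28  'daadde'
  #16 SA[16]=8  'dbabbcccfcaffddfebffdaadde'
  #17 SA[17]=31  'dde'
  #18 SA[18]=21  'ddfebffdaadde'
  #19 SA[19]=32  'de'
  #20 SA[20]=22  'dfebffdaadde'
  #21 SA[21]=33  'e'
  #22 SA[22]=24  'ebffdaadde'
  #23 SA[23]=0  'ecfafbeedbabbcccfcaffddfebffdaadde'
  #24 SA[24]=7  'edbabbcccfcaffddfebffdaadde'
  #25 SA[25]=6  'eedbabbcccfcaffddfebffdaadde'
  #26 SA[26]=2  'fafbeedbabbcccfcaffddfebffdaadde'
  #27 SA[27]=4  'fbeedbabbcccfcaffddfebffdaadde'
  #28 SA[28]=16  'fcaffddfebffdaadde'
  #29 SA[29]=27  'fdaadde'
  #30 SA[30]=20  'fddfebffdaadde'
  #31 SA[31]=23  'febffdaadde'
  #32 SA[32]=26  'ffdaadde'
  #33 SA[33]=19  'ffddfebffdaadde'

[29, 10, 30, 3, 18, 9, 11, 12, 5, 25, 17, 13, 14, 1, 15, 28, 8, 31, 21, 32, 22, 33, 24, 0, 7, 6, 2, 4, 16, 27, 20, 23, 26, 19]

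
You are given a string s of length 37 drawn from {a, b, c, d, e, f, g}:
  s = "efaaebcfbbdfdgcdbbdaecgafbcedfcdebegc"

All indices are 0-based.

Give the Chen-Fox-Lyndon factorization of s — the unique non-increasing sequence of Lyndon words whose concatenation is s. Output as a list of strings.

emit factor 1: 'ef' (i=0, period=2)
emit factor 2: 'aaebcfbbdfdgcdbbdaecgafbcedfcdebegc' (i=2, period=35)

["ef", "aaebcfbbdfdgcdbbdaecgafbcedfcdebegc"]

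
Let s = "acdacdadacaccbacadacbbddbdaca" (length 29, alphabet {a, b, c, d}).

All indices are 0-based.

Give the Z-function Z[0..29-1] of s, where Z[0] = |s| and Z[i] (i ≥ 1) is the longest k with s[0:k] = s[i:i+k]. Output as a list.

Z[0]=29
i=1: i≥r, start 0; Z[1]=0
i=2: i≥r, start 0; Z[2]=0
i=3: i≥r, start 0; Z[3]=4 extend→box=[3,7)
i=4: min(r-i=3, Z[1]=0)=0; Z[4]=0
i=5: min(r-i=2, Z[2]=0)=0; Z[5]=0
i=6: min(r-i=1, Z[3]=4)=1; Z[6]=1
i=7: i≥r, start 0; Z[7]=0
i=8: i≥r, start 0; Z[8]=2 extend→box=[8,10)
i=9: min(r-i=1, Z[1]=0)=0; Z[9]=0
i=10: i≥r, start 0; Z[10]=2 extend→box=[10,12)
i=11: min(r-i=1, Z[1]=0)=0; Z[11]=0
i=12: i≥r, start 0; Z[12]=0
i=13: i≥r, start 0; Z[13]=0
i=14: i≥r, start 0; Z[14]=2 extend→box=[14,16)
i=15: min(r-i=1, Z[1]=0)=0; Z[15]=0
i=16: i≥r, start 0; Z[16]=1 extend→box=[16,17)
i=17: i≥r, start 0; Z[17]=0
i=18: i≥r, start 0; Z[18]=2 extend→box=[18,20)
i=19: min(r-i=1, Z[1]=0)=0; Z[19]=0
i=20: i≥r, start 0; Z[20]=0
i=21: i≥r, start 0; Z[21]=0
i=22: i≥r, start 0; Z[22]=0
i=23: i≥r, start 0; Z[23]=0
i=24: i≥r, start 0; Z[24]=0
i=25: i≥r, start 0; Z[25]=0
i=26: i≥r, start 0; Z[26]=2 extend→box=[26,28)
i=27: min(r-i=1, Z[1]=0)=0; Z[27]=0
i=28: i≥r, start 0; Z[28]=1 extend→box=[28,29)

[29, 0, 0, 4, 0, 0, 1, 0, 2, 0, 2, 0, 0, 0, 2, 0, 1, 0, 2, 0, 0, 0, 0, 0, 0, 0, 2, 0, 1]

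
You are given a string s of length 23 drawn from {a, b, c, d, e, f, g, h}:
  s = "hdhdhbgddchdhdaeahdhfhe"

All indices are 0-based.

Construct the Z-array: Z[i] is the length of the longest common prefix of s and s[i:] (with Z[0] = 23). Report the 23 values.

Z[0]=23
i=1: outside box; Z[1]=0
i=2: outside box; Z[2]=3 grow→box=[2,5)
i=3: min(r-i=2, Z[1]=0)=0; Z[3]=0
i=4: min(r-i=1, Z[2]=3)=1; Z[4]=1
i=5: outside box; Z[5]=0
i=6: outside box; Z[6]=0
i=7: outside box; Z[7]=0
i=8: outside box; Z[8]=0
i=9: outside box; Z[9]=0
i=10: outside box; Z[10]=4 grow→box=[10,14)
i=11: min(r-i=3, Z[1]=0)=0; Z[11]=0
i=12: min(r-i=2, Z[2]=3)=2; Z[12]=2
i=13: min(r-i=1, Z[3]=0)=0; Z[13]=0
i=14: outside box; Z[14]=0
i=15: outside box; Z[15]=0
i=16: outside box; Z[16]=0
i=17: outside box; Z[17]=3 grow→box=[17,20)
i=18: min(r-i=2, Z[1]=0)=0; Z[18]=0
i=19: min(r-i=1, Z[2]=3)=1; Z[19]=1
i=20: outside box; Z[20]=0
i=21: outside box; Z[21]=1 grow→box=[21,22)
i=22: outside box; Z[22]=0

[23, 0, 3, 0, 1, 0, 0, 0, 0, 0, 4, 0, 2, 0, 0, 0, 0, 3, 0, 1, 0, 1, 0]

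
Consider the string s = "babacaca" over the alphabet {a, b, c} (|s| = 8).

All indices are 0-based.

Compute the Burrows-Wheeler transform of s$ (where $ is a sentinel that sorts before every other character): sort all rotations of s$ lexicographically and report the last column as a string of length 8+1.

rank  rotation   last
    0  $babacaca  a
    1  a$babacac  c
    2  abacaca$b  b
    3  aca$babac  c
    4  acaca$bab  b
    5  babacaca$  $
    6  bacaca$ba  a
    7  ca$babaca  a
    8  caca$baba  a

acbcb$aaa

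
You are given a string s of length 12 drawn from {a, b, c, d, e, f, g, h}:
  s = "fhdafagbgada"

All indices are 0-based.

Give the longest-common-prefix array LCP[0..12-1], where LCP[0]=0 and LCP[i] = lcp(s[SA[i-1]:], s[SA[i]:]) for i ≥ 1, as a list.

[0, 1, 1, 1, 0, 0, 2, 0, 1, 0, 1, 0]

sorted suffixes:
  #0 SA[0]=11  'a'
  #1 SA[1]=9  'ada'
  #2 SA[2]=3  'afagbgada'
  #3 SA[3]=5  'agbgada'
  #4 SA[4]=7  'bgada'
  #5 SA[5]=10  'da'
  #6 SA[6]=2  'dafagbgada'
  #7 SA[7]=4  'fagbgada'
  #8 SA[8]=0  'fhdafagbgada'
  #9 SA[9]=8  'gada'
  #10 SA[10]=6  'gbgada'
  #11 SA[11]=1  'hdafagbgada'

SA = [11, 9, 3, 5, 7, 10, 2, 4, 0, 8, 6, 1]
i: (SA[i-1],SA[i]) lcp shared
  1: (11,9) 1 'a'
  2: (9,3) 1 'a'
  3: (3,5) 1 'a'
  4: (5,7) 0 ''
  5: (7,10) 0 ''
  6: (10,2) 2 'da'
  7: (2,4) 0 ''
  8: (4,0) 1 'f'
  9: (0,8) 0 ''
  10: (8,6) 1 'g'
  11: (6,1) 0 ''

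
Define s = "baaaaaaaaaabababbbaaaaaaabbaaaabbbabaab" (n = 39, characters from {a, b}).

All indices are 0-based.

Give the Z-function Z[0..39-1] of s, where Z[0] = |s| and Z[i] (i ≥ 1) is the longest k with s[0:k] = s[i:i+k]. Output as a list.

Z[0]=39
i=1: fresh scan; Z[1]=0
i=2: fresh scan; Z[2]=0
i=3: fresh scan; Z[3]=0
i=4: fresh scan; Z[4]=0
i=5: fresh scan; Z[5]=0
i=6: fresh scan; Z[6]=0
i=7: fresh scan; Z[7]=0
i=8: fresh scan; Z[8]=0
i=9: fresh scan; Z[9]=0
i=10: fresh scan; Z[10]=0
i=11: fresh scan; Z[11]=2 extend→box=[11,13)
i=12: min(r-i=1, Z[1]=0)=0; Z[12]=0
i=13: fresh scan; Z[13]=2 extend→box=[13,15)
i=14: min(r-i=1, Z[1]=0)=0; Z[14]=0
i=15: fresh scan; Z[15]=1 extend→box=[15,16)
i=16: fresh scan; Z[16]=1 extend→box=[16,17)
i=17: fresh scan; Z[17]=8 extend→box=[17,25)
i=18: min(r-i=7, Z[1]=0)=0; Z[18]=0
i=19: min(r-i=6, Z[2]=0)=0; Z[19]=0
i=20: min(r-i=5, Z[3]=0)=0; Z[20]=0
i=21: min(r-i=4, Z[4]=0)=0; Z[21]=0
i=22: min(r-i=3, Z[5]=0)=0; Z[22]=0
i=23: min(r-i=2, Z[6]=0)=0; Z[23]=0
i=24: min(r-i=1, Z[7]=0)=0; Z[24]=0
i=25: fresh scan; Z[25]=1 extend→box=[25,26)
i=26: fresh scan; Z[26]=5 extend→box=[26,31)
i=27: min(r-i=4, Z[1]=0)=0; Z[27]=0
i=28: min(r-i=3, Z[2]=0)=0; Z[28]=0
i=29: min(r-i=2, Z[3]=0)=0; Z[29]=0
i=30: min(r-i=1, Z[4]=0)=0; Z[30]=0
i=31: fresh scan; Z[31]=1 extend→box=[31,32)
i=32: fresh scan; Z[32]=1 extend→box=[32,33)
i=33: fresh scan; Z[33]=2 extend→box=[33,35)
i=34: min(r-i=1, Z[1]=0)=0; Z[34]=0
i=35: fresh scan; Z[35]=3 extend→box=[35,38)
i=36: min(r-i=2, Z[1]=0)=0; Z[36]=0
i=37: min(r-i=1, Z[2]=0)=0; Z[37]=0
i=38: fresh scan; Z[38]=1 extend→box=[38,39)

[39, 0, 0, 0, 0, 0, 0, 0, 0, 0, 0, 2, 0, 2, 0, 1, 1, 8, 0, 0, 0, 0, 0, 0, 0, 1, 5, 0, 0, 0, 0, 1, 1, 2, 0, 3, 0, 0, 1]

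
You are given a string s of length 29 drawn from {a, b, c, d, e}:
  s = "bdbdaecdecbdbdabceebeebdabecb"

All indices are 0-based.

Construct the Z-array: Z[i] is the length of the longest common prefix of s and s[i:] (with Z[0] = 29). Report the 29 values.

[29, 0, 2, 0, 0, 0, 0, 0, 0, 0, 5, 0, 2, 0, 0, 1, 0, 0, 0, 1, 0, 0, 2, 0, 0, 1, 0, 0, 1]

Z[0]=29
i=1: i≥r, start 0; Z[1]=0
i=2: i≥r, start 0; Z[2]=2 extend→box=[2,4)
i=3: min(r-i=1, Z[1]=0)=0; Z[3]=0
i=4: i≥r, start 0; Z[4]=0
i=5: i≥r, start 0; Z[5]=0
i=6: i≥r, start 0; Z[6]=0
i=7: i≥r, start 0; Z[7]=0
i=8: i≥r, start 0; Z[8]=0
i=9: i≥r, start 0; Z[9]=0
i=10: i≥r, start 0; Z[10]=5 extend→box=[10,15)
i=11: min(r-i=4, Z[1]=0)=0; Z[11]=0
i=12: min(r-i=3, Z[2]=2)=2; Z[12]=2
i=13: min(r-i=2, Z[3]=0)=0; Z[13]=0
i=14: min(r-i=1, Z[4]=0)=0; Z[14]=0
i=15: i≥r, start 0; Z[15]=1 extend→box=[15,16)
i=16: i≥r, start 0; Z[16]=0
i=17: i≥r, start 0; Z[17]=0
i=18: i≥r, start 0; Z[18]=0
i=19: i≥r, start 0; Z[19]=1 extend→box=[19,20)
i=20: i≥r, start 0; Z[20]=0
i=21: i≥r, start 0; Z[21]=0
i=22: i≥r, start 0; Z[22]=2 extend→box=[22,24)
i=23: min(r-i=1, Z[1]=0)=0; Z[23]=0
i=24: i≥r, start 0; Z[24]=0
i=25: i≥r, start 0; Z[25]=1 extend→box=[25,26)
i=26: i≥r, start 0; Z[26]=0
i=27: i≥r, start 0; Z[27]=0
i=28: i≥r, start 0; Z[28]=1 extend→box=[28,29)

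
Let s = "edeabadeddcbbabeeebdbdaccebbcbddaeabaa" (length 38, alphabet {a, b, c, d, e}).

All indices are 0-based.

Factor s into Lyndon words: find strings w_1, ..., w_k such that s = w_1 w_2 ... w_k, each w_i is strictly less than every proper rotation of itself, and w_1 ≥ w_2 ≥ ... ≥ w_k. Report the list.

["e", "de", "abadeddcbbabeeebdbdaccebbcbddae", "ab", "a", "a"]

emit factor 1: 'e' (i=0, period=1)
emit factor 2: 'de' (i=1, period=2)
emit factor 3: 'abadeddcbbabeeebdbdaccebbcbddae' (i=3, period=31)
emit factor 4: 'ab' (i=34, period=2)
emit factor 5: 'a' (i=36, period=1)
emit factor 6: 'a' (i=37, period=1)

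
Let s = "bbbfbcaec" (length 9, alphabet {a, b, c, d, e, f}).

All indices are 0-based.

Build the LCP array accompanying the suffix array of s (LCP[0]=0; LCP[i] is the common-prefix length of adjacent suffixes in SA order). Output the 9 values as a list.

[0, 0, 2, 1, 1, 0, 1, 0, 0]

rank | idx | suffix
   0 |   6 | aec
   1 |   0 | bbbfbcaec
   2 |   1 | bbfbcaec
   3 |   4 | bcaec
   4 |   2 | bfbcaec
   5 |   8 | c
   6 |   5 | caec
   7 |   7 | ec
   8 |   3 | fbcaec

SA = [6, 0, 1, 4, 2, 8, 5, 7, 3]
rank  pair      lcp
   1  s[6:],s[0:]  0  ''
   2  s[0:],s[1:]  2  'bb'
   3  s[1:],s[4:]  1  'b'
   4  s[4:],s[2:]  1  'b'
   5  s[2:],s[8:]  0  ''
   6  s[8:],s[5:]  1  'c'
   7  s[5:],s[7:]  0  ''
   8  s[7:],s[3:]  0  ''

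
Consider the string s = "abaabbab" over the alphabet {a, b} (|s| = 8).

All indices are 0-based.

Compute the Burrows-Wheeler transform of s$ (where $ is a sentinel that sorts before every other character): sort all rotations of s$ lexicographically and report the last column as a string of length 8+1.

bbb$aaaba

rank  rotation   last
    0  $abaabbab  b
    1  aabbab$ab  b
    2  ab$abaabb  b
    3  abaabbab$  $
    4  abbab$aba  a
    5  b$abaabba  a
    6  baabbab$a  a
    7  bab$abaab  b
    8  bbab$abaa  a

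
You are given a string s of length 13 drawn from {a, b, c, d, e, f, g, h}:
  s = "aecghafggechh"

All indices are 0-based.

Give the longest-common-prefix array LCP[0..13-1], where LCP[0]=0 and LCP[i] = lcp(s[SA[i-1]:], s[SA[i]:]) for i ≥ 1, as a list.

sorted suffixes:
  #0 SA[0]=0  'aecghafggechh'
  #1 SA[1]=5  'afggechh'
  #2 SA[2]=2  'cghafggechh'
  #3 SA[3]=10  'chh'
  #4 SA[4]=1  'ecghafggechh'
  #5 SA[5]=9  'echh'
  #6 SA[6]=6  'fggechh'
  #7 SA[7]=8  'gechh'
  #8 SA[8]=7  'ggechh'
  #9 SA[9]=3  'ghafggechh'
  #10 SA[10]=12  'h'
  #11 SA[11]=4  'hafggechh'
  #12 SA[12]=11  'hh'

SA = [0, 5, 2, 10, 1, 9, 6, 8, 7, 3, 12, 4, 11]
i: (SA[i-1],SA[i]) lcp shared
  1: (0,5) 1 'a'
  2: (5,2) 0 ''
  3: (2,10) 1 'c'
  4: (10,1) 0 ''
  5: (1,9) 2 'ec'
  6: (9,6) 0 ''
  7: (6,8) 0 ''
  8: (8,7) 1 'g'
  9: (7,3) 1 'g'
  10: (3,12) 0 ''
  11: (12,4) 1 'h'
  12: (4,11) 1 'h'

[0, 1, 0, 1, 0, 2, 0, 0, 1, 1, 0, 1, 1]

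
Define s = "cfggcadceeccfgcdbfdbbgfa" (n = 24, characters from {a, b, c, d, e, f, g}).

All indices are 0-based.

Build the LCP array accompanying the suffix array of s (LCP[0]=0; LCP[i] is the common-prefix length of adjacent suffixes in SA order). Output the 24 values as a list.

sorted suffixes:
  #0 SA[0]=23  'a'
  #1 SA[1]=5  'adceeccfgcdbfdbbgfa'
  #2 SA[2]=19  'bbgfa'
  #3 SA[3]=16  'bfdbbgfa'
  #4 SA[4]=20  'bgfa'
  #5 SA[5]=4  'cadceeccfgcdbfdbbgfa'
  #6 SA[6]=10  'ccfgcdbfdbbgfa'
  #7 SA[7]=14  'cdbfdbbgfa'
  #8 SA[8]=7  'ceeccfgcdbfdbbgfa'
  #9 SA[9]=11  'cfgcdbfdbbgfa'
  #10 SA[10]=0  'cfggcadceeccfgcdbfdbbgfa'
  #11 SA[11]=18  'dbbgfa'
  #12 SA[12]=15  'dbfdbbgfa'
  #13 SA[13]=6  'dceeccfgcdbfdbbgfa'
  #14 SA[14]=9  'eccfgcdbfdbbgfa'
  #15 SA[15]=8  'eeccfgcdbfdbbgfa'
  #16 SA[16]=22  'fa'
  #17 SA[17]=17  'fdbbgfa'
  #18 SA[18]=12  'fgcdbfdbbgfa'
  #19 SA[19]=1  'fggcadceeccfgcdbfdbbgfa'
  #20 SA[20]=3  'gcadceeccfgcdbfdbbgfa'
  #21 SA[21]=13  'gcdbfdbbgfa'
  #22 SA[22]=21  'gfa'
  #23 SA[23]=2  'ggcadceeccfgcdbfdbbgfa'

SA = [23, 5, 19, 16, 20, 4, 10, 14, 7, 11, 0, 18, 15, 6, 9, 8, 22, 17, 12, 1, 3, 13, 21, 2]
rank  pair      lcp
   1  s[23:],s[5:]  1  'a'
   2  s[5:],s[19:]  0  ''
   3  s[19:],s[16:]  1  'b'
   4  s[16:],s[20:]  1  'b'
   5  s[20:],s[4:]  0  ''
   6  s[4:],s[10:]  1  'c'
   7  s[10:],s[14:]  1  'c'
   8  s[14:],s[7:]  1  'c'
   9  s[7:],s[11:]  1  'c'
  10  s[11:],s[0:]  3  'cfg'
  11  s[0:],s[18:]  0  ''
  12  s[18:],s[15:]  2  'db'
  13  s[15:],s[6:]  1  'd'
  14  s[6:],s[9:]  0  ''
  15  s[9:],s[8:]  1  'e'
  16  s[8:],s[22:]  0  ''
  17  s[22:],s[17:]  1  'f'
  18  s[17:],s[12:]  1  'f'
  19  s[12:],s[1:]  2  'fg'
  20  s[1:],s[3:]  0  ''
  21  s[3:],s[13:]  2  'gc'
  22  s[13:],s[21:]  1  'g'
  23  s[21:],s[2:]  1  'g'

[0, 1, 0, 1, 1, 0, 1, 1, 1, 1, 3, 0, 2, 1, 0, 1, 0, 1, 1, 2, 0, 2, 1, 1]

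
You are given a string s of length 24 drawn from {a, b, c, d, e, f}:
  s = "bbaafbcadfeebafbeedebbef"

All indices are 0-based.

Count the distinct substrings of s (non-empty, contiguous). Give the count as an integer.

274

rank | idx | suffix
   0 |   2 | aafbcadfeebafbeedebbef
   1 |   7 | adfeebafbeedebbef
   2 |   3 | afbcadfeebafbeedebbef
   3 |  13 | afbeedebbef
   4 |   1 | baafbcadfeebafbeedebbef
   5 |  12 | bafbeedebbef
   6 |   0 | bbaafbcadfeebafbeedebbef
   7 |  20 | bbef
   8 |   5 | bcadfeebafbeedebbef
   9 |  15 | beedebbef
  10 |  21 | bef
  11 |   6 | cadfeebafbeedebbef
  12 |  18 | debbef
  13 |   8 | dfeebafbeedebbef
  14 |  11 | ebafbeedebbef
  15 |  19 | ebbef
  16 |  17 | edebbef
  17 |  10 | eebafbeedebbef
  18 |  16 | eedebbef
  19 |  22 | ef
  20 |  23 | f
  21 |   4 | fbcadfeebafbeedebbef
  22 |  14 | fbeedebbef
  23 |   9 | feebafbeedebbef

SA = [2, 7, 3, 13, 1, 12, 0, 20, 5, 15, 21, 6, 18, 8, 11, 19, 17, 10, 16, 22, 23, 4, 14, 9]
rank  pair      lcp
   1  s[2:],s[7:]  1  'a'
   2  s[7:],s[3:]  1  'a'
   3  s[3:],s[13:]  3  'afb'
   4  s[13:],s[1:]  0  ''
   5  s[1:],s[12:]  2  'ba'
   6  s[12:],s[0:]  1  'b'
   7  s[0:],s[20:]  2  'bb'
   8  s[20:],s[5:]  1  'b'
   9  s[5:],s[15:]  1  'b'
  10  s[15:],s[21:]  2  'be'
  11  s[21:],s[6:]  0  ''
  12  s[6:],s[18:]  0  ''
  13  s[18:],s[8:]  1  'd'
  14  s[8:],s[11:]  0  ''
  15  s[11:],s[19:]  2  'eb'
  16  s[19:],s[17:]  1  'e'
  17  s[17:],s[10:]  1  'e'
  18  s[10:],s[16:]  2  'ee'
  19  s[16:],s[22:]  1  'e'
  20  s[22:],s[23:]  0  ''
  21  s[23:],s[4:]  1  'f'
  22  s[4:],s[14:]  2  'fb'
  23  s[14:],s[9:]  1  'f'

n(n+1)/2 = 24·25/2 = 300
Σ LCP = 0 + 1 + 1 + 3 + 0 + 2 + 1 + 2 + 1 + 1 + 2 + 0 + 0 + 1 + 0 + 2 + 1 + 1 + 2 + 1 + 0 + 1 + 2 + 1 = 26
distinct = 300 − 26 = 274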